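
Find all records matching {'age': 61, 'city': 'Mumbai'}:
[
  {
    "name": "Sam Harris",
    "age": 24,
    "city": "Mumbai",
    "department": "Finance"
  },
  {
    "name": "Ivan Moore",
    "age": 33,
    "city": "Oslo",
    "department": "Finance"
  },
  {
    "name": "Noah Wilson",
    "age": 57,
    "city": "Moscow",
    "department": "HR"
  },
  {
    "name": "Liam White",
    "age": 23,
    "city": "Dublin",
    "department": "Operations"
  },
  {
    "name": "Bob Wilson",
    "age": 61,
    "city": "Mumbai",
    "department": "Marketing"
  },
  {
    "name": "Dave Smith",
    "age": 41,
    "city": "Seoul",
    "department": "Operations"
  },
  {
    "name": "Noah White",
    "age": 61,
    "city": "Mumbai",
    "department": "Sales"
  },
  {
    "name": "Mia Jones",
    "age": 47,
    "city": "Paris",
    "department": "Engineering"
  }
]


Search criteria: {'age': 61, 'city': 'Mumbai'}

Checking 8 records:
  Sam Harris: {age: 24, city: Mumbai}
  Ivan Moore: {age: 33, city: Oslo}
  Noah Wilson: {age: 57, city: Moscow}
  Liam White: {age: 23, city: Dublin}
  Bob Wilson: {age: 61, city: Mumbai} <-- MATCH
  Dave Smith: {age: 41, city: Seoul}
  Noah White: {age: 61, city: Mumbai} <-- MATCH
  Mia Jones: {age: 47, city: Paris}

Matches: ["Bob Wilson", "Noah White"]

["Bob Wilson", "Noah White"]


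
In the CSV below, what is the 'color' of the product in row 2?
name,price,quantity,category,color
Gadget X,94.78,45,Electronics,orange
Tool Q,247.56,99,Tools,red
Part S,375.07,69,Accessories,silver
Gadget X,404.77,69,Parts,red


Query: Row 2 ('Tool Q'), column 'color'
Value: red

red


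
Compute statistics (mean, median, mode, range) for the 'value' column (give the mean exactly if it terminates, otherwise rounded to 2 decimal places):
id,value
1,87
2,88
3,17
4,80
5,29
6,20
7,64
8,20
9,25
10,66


Data: [87, 88, 17, 80, 29, 20, 64, 20, 25, 66]
Count: 10
Sum: 496
Mean: 496/10 = 49.6
Sorted: [17, 20, 20, 25, 29, 64, 66, 80, 87, 88]
Median: 46.5
Mode: 20 (2 times)
Range: 88 - 17 = 71
Min: 17, Max: 88

mean=49.6, median=46.5, mode=20, range=71


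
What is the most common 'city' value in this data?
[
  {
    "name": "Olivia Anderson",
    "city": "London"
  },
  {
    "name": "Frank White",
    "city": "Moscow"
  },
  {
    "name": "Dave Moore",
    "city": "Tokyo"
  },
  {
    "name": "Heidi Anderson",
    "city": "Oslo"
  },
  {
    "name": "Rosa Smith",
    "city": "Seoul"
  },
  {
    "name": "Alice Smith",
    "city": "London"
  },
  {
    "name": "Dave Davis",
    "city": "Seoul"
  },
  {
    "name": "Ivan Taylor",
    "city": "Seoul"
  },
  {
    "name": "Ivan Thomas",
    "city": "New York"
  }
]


Counting 'city' values across 9 records:

  Seoul: 3 ###
  London: 2 ##
  Moscow: 1 #
  Tokyo: 1 #
  Oslo: 1 #
  New York: 1 #

Most common: Seoul (3 times)

Seoul (3 times)


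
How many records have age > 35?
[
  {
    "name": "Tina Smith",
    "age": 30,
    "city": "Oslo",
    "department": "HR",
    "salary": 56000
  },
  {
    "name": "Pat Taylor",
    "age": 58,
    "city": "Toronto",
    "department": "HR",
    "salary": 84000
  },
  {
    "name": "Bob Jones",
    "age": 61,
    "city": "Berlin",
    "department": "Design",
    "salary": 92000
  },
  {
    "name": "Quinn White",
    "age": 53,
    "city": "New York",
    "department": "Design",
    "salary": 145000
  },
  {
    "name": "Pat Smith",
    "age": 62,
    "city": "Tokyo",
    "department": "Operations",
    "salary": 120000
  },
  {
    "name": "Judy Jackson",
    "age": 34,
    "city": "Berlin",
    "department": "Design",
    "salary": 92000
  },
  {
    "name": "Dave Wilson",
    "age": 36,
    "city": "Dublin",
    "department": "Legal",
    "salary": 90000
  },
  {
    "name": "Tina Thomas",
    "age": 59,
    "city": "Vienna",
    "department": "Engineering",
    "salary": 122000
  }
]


Data: 8 records
Condition: age > 35

Checking each record:
  Tina Smith: 30
  Pat Taylor: 58 MATCH
  Bob Jones: 61 MATCH
  Quinn White: 53 MATCH
  Pat Smith: 62 MATCH
  Judy Jackson: 34
  Dave Wilson: 36 MATCH
  Tina Thomas: 59 MATCH

Count: 6

6


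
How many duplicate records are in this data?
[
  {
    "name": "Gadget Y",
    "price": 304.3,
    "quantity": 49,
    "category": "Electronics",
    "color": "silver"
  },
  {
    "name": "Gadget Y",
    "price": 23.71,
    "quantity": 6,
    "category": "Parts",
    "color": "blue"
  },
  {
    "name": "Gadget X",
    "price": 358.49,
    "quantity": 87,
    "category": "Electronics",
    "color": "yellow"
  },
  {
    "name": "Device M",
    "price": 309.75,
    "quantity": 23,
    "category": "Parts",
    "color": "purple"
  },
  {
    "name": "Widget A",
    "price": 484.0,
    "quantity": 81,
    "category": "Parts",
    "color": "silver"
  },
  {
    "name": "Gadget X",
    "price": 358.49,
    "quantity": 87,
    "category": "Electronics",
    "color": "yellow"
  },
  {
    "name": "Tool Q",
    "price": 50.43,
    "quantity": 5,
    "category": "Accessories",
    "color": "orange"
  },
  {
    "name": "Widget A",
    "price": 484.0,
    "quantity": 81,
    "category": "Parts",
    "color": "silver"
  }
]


Checking 8 records for duplicates:

  Row 1: Gadget Y ($304.3, qty 49)
  Row 2: Gadget Y ($23.71, qty 6)
  Row 3: Gadget X ($358.49, qty 87)
  Row 4: Device M ($309.75, qty 23)
  Row 5: Widget A ($484.0, qty 81)
  Row 6: Gadget X ($358.49, qty 87) <-- DUPLICATE
  Row 7: Tool Q ($50.43, qty 5)
  Row 8: Widget A ($484.0, qty 81) <-- DUPLICATE

Duplicates found: 2
Unique records: 6

2 duplicates, 6 unique


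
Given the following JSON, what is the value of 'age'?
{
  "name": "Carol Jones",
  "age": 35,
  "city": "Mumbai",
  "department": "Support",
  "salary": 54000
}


Looking up field 'age'
Value: 35

35


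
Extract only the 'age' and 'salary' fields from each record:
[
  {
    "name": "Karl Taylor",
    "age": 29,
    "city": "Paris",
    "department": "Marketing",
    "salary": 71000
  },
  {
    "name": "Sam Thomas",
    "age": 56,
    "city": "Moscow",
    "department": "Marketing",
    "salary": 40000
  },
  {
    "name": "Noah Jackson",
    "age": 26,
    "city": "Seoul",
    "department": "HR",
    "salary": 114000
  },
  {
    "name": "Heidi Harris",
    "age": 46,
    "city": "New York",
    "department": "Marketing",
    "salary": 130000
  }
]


Original: 4 records with fields: name, age, city, department, salary
Keep: ['age', 'salary']
Drop: ['name', 'city', 'department']
Result: 4 records, 2 fields each

[
  {
    "age": 29,
    "salary": 71000
  },
  {
    "age": 56,
    "salary": 40000
  },
  {
    "age": 26,
    "salary": 114000
  },
  {
    "age": 46,
    "salary": 130000
  }
]


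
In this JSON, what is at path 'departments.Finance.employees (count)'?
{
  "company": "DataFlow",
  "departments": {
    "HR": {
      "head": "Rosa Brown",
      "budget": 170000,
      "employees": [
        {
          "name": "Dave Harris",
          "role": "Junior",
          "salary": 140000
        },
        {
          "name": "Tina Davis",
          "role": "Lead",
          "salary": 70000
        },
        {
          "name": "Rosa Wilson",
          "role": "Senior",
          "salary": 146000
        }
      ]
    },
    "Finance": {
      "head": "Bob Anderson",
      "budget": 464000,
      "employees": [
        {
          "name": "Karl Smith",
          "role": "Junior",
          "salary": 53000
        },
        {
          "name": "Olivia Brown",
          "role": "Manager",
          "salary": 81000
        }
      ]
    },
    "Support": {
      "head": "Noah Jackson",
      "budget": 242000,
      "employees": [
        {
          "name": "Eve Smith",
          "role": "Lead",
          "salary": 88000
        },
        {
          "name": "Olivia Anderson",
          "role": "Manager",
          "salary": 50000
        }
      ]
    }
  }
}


Path: departments.Finance.employees (count)

Navigate:
  -> departments
  -> Finance
  -> employees (array, length 2)

2


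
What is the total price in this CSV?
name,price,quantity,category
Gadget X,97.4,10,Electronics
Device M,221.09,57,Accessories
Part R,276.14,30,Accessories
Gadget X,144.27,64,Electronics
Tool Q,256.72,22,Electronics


Computing total price:
Values: [97.4, 221.09, 276.14, 144.27, 256.72]
Sum = 995.62

995.62


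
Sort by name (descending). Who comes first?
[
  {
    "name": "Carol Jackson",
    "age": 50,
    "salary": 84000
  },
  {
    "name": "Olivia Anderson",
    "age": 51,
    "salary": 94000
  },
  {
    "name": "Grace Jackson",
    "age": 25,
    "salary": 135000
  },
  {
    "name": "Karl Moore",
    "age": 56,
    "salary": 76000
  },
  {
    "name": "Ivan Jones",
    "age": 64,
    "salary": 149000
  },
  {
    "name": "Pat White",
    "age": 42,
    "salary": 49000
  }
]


Sort by: name (descending)

Sorted order:
  1. Pat White (name = Pat White)
  2. Olivia Anderson (name = Olivia Anderson)
  3. Karl Moore (name = Karl Moore)
  4. Ivan Jones (name = Ivan Jones)
  5. Grace Jackson (name = Grace Jackson)
  6. Carol Jackson (name = Carol Jackson)

First: Pat White

Pat White


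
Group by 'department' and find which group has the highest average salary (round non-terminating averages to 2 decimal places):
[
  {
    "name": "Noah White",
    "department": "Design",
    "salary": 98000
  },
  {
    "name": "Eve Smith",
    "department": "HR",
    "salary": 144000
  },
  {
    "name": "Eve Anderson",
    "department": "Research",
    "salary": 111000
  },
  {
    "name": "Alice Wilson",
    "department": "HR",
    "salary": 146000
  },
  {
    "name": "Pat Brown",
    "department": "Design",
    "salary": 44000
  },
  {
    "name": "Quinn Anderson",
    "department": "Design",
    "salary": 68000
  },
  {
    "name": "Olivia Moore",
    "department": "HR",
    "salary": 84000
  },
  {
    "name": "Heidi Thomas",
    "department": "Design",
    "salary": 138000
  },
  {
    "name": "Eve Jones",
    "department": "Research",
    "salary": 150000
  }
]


Group by: department

Groups:
  Design: 4 people, avg salary = 348000/4 = $87000
  HR: 3 people, avg salary = 374000/3 ≈ $124666.67
  Research: 2 people, avg salary = 261000/2 = $130500

Highest average salary: Research ($130500)

Research ($130500)


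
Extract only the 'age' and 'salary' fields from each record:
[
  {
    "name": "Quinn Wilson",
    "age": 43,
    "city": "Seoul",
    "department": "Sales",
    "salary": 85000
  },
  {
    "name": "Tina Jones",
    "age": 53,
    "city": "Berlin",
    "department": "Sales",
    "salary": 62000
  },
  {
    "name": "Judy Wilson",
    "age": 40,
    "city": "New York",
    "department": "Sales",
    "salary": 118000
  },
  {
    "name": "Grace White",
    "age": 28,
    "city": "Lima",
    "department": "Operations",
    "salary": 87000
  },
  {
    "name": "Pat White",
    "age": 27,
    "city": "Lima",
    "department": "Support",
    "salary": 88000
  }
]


Original: 5 records with fields: name, age, city, department, salary
Keep: ['age', 'salary']
Drop: ['name', 'city', 'department']
Result: 5 records, 2 fields each

[
  {
    "age": 43,
    "salary": 85000
  },
  {
    "age": 53,
    "salary": 62000
  },
  {
    "age": 40,
    "salary": 118000
  },
  {
    "age": 28,
    "salary": 87000
  },
  {
    "age": 27,
    "salary": 88000
  }
]


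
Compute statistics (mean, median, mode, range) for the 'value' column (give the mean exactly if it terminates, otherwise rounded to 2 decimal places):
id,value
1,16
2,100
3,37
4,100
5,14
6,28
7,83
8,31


Data: [16, 100, 37, 100, 14, 28, 83, 31]
Count: 8
Sum: 409
Mean: 409/8 = 51.125
Sorted: [14, 16, 28, 31, 37, 83, 100, 100]
Median: 34.0
Mode: 100 (2 times)
Range: 100 - 14 = 86
Min: 14, Max: 100

mean=51.125, median=34.0, mode=100, range=86


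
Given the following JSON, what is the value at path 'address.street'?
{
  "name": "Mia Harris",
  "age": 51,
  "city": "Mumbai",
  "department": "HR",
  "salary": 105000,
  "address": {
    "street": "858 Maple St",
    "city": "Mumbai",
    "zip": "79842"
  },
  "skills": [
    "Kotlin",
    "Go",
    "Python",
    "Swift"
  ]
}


Query: address.street
Path: address -> street
Value: 858 Maple St

858 Maple St


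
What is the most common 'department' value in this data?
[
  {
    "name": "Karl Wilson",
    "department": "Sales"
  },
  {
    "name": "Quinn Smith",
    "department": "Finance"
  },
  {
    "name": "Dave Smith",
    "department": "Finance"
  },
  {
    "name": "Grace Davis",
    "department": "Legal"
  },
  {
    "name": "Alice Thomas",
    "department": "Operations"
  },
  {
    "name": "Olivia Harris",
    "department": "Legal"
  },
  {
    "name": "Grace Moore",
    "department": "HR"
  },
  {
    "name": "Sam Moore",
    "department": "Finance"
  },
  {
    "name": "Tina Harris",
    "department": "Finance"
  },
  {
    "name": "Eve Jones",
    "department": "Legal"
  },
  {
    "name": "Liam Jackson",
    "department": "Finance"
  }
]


Counting 'department' values across 11 records:

  Finance: 5 #####
  Legal: 3 ###
  Sales: 1 #
  Operations: 1 #
  HR: 1 #

Most common: Finance (5 times)

Finance (5 times)


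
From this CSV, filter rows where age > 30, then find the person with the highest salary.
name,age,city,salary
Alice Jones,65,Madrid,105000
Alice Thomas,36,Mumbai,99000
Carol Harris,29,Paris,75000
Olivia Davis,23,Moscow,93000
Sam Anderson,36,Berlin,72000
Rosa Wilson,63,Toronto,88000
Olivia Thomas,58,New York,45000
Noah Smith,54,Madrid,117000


Filter: age > 30
Sort by: salary (descending)

Filtered records (6):
  Noah Smith, age 54, salary $117000
  Alice Jones, age 65, salary $105000
  Alice Thomas, age 36, salary $99000
  Rosa Wilson, age 63, salary $88000
  Sam Anderson, age 36, salary $72000
  Olivia Thomas, age 58, salary $45000

Highest salary: Noah Smith ($117000)

Noah Smith


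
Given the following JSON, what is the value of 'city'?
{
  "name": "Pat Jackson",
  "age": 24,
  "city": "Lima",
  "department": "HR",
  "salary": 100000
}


Looking up field 'city'
Value: Lima

Lima


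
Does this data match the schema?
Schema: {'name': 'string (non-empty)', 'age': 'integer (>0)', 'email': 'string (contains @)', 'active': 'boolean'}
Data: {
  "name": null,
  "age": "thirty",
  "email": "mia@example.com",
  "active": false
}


Validating each field against schema:
  name: FAIL (null is not a string)
  age: FAIL ("thirty" is not an integer)
  email: OK (string with @)
  active: OK (boolean)

Result: INVALID (2 errors: name, age)

INVALID (2 errors: name, age)


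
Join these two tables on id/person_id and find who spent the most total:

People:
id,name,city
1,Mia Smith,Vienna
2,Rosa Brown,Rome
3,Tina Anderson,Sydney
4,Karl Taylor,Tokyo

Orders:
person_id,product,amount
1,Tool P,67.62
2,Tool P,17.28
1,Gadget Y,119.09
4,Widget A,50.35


Join on: people.id = orders.person_id

Joined rows:
  Mia Smith (Vienna) bought Tool P for $67.62
  Rosa Brown (Rome) bought Tool P for $17.28
  Mia Smith (Vienna) bought Gadget Y for $119.09
  Karl Taylor (Tokyo) bought Widget A for $50.35

Total per person:
  Mia Smith: $186.71
  Karl Taylor: $50.35
  Rosa Brown: $17.28

Top spender: Mia Smith ($186.71)

Mia Smith ($186.71)


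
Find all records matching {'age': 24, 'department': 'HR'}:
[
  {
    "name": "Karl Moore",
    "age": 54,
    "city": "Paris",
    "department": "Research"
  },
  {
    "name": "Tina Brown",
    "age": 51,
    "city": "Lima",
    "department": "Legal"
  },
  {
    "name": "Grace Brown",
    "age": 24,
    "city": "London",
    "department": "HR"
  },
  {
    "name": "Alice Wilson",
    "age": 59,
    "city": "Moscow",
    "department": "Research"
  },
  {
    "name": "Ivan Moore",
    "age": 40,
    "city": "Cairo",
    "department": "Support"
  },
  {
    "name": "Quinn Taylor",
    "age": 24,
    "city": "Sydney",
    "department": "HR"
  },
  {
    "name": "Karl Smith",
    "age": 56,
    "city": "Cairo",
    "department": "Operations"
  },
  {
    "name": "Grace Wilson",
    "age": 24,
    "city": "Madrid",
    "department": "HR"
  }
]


Search criteria: {'age': 24, 'department': 'HR'}

Checking 8 records:
  Karl Moore: {age: 54, department: Research}
  Tina Brown: {age: 51, department: Legal}
  Grace Brown: {age: 24, department: HR} <-- MATCH
  Alice Wilson: {age: 59, department: Research}
  Ivan Moore: {age: 40, department: Support}
  Quinn Taylor: {age: 24, department: HR} <-- MATCH
  Karl Smith: {age: 56, department: Operations}
  Grace Wilson: {age: 24, department: HR} <-- MATCH

Matches: ["Grace Brown", "Quinn Taylor", "Grace Wilson"]

["Grace Brown", "Quinn Taylor", "Grace Wilson"]


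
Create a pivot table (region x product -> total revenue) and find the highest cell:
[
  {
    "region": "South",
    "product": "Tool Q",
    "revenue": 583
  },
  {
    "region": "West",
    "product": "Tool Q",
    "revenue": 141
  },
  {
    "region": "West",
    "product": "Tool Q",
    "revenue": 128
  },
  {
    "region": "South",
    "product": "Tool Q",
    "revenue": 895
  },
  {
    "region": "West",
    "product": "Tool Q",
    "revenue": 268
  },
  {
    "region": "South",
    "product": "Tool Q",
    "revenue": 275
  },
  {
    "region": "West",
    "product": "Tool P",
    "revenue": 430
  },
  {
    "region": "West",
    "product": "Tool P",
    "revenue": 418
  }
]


Pivot: region (rows) x product (columns) -> total revenue

     Tool P        Tool Q      
South            0          1753  
West           848           537  

Highest: South / Tool Q = $1753

South / Tool Q = $1753


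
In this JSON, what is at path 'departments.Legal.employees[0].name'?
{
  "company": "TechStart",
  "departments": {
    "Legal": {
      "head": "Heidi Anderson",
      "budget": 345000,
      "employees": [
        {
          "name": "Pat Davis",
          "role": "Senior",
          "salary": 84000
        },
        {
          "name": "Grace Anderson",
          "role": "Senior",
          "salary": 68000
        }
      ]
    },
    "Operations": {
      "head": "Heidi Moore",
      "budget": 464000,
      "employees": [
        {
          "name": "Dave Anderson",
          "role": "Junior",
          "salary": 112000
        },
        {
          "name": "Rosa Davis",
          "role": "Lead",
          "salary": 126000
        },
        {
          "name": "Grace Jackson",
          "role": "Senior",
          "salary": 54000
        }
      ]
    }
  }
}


Path: departments.Legal.employees[0].name

Navigate:
  -> departments
  -> Legal
  -> employees[0].name = 'Pat Davis'

Pat Davis


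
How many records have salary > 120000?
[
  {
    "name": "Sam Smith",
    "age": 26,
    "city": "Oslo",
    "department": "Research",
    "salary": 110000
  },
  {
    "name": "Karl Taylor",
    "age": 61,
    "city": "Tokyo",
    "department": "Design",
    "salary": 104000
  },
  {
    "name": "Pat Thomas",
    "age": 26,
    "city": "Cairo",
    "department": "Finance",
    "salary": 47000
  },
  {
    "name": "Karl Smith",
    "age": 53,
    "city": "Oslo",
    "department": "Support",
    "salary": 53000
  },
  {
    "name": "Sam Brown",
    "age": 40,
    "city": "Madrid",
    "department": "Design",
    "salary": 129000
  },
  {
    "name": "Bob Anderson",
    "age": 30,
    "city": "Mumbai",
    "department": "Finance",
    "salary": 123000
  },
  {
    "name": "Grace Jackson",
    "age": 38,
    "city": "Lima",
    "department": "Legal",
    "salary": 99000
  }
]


Data: 7 records
Condition: salary > 120000

Checking each record:
  Sam Smith: 110000
  Karl Taylor: 104000
  Pat Thomas: 47000
  Karl Smith: 53000
  Sam Brown: 129000 MATCH
  Bob Anderson: 123000 MATCH
  Grace Jackson: 99000

Count: 2

2


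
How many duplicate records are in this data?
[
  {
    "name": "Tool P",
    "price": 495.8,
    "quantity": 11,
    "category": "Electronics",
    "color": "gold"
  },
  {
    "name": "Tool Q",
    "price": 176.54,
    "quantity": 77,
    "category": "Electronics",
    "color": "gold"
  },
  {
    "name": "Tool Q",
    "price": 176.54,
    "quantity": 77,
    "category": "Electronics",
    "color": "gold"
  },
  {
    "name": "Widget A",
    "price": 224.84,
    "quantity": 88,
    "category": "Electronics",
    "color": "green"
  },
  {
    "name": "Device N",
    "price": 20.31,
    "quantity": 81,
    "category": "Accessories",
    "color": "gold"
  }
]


Checking 5 records for duplicates:

  Row 1: Tool P ($495.8, qty 11)
  Row 2: Tool Q ($176.54, qty 77)
  Row 3: Tool Q ($176.54, qty 77) <-- DUPLICATE
  Row 4: Widget A ($224.84, qty 88)
  Row 5: Device N ($20.31, qty 81)

Duplicates found: 1
Unique records: 4

1 duplicates, 4 unique


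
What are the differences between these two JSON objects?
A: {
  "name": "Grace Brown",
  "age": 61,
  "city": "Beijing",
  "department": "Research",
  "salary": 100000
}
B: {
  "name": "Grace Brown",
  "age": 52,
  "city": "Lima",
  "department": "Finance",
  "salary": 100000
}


Comparing each field (in key order):
  name: same
  age: DIFFERENT
  city: DIFFERENT
  department: DIFFERENT
  salary: same
Differences:
  age: 61 -> 52
  city: Beijing -> Lima
  department: Research -> Finance

3 field(s) changed

3 changes: age, city, department


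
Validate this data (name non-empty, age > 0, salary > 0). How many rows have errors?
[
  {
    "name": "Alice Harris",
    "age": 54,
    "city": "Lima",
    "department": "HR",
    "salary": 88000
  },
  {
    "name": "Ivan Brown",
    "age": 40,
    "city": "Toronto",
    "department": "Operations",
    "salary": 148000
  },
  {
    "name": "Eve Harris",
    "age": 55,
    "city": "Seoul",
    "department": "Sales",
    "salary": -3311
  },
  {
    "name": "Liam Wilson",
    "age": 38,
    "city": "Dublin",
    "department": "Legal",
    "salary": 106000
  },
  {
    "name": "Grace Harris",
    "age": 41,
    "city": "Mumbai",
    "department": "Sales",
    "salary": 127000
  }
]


Validating 5 records:
Rules: name non-empty, age > 0, salary > 0

  Row 1 (Alice Harris): OK
  Row 2 (Ivan Brown): OK
  Row 3 (Eve Harris): negative salary: -3311
  Row 4 (Liam Wilson): OK
  Row 5 (Grace Harris): OK

Total errors: 1

1 errors


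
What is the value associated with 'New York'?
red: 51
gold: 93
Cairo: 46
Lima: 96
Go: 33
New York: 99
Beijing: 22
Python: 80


Looking up key 'New York'
Value: 99

99


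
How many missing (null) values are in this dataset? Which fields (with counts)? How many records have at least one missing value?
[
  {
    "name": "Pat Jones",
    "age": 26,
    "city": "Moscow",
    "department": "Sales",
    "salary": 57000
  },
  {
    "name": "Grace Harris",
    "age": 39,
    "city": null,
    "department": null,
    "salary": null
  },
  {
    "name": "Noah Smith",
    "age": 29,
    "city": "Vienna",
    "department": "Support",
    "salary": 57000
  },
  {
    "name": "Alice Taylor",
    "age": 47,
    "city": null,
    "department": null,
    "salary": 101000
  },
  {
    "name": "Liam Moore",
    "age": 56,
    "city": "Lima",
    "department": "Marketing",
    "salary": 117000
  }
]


Checking for missing (null) values in 5 records:

  Pat Jones: complete
  Grace Harris: city, department, salary
  Noah Smith: complete
  Alice Taylor: city, department
  Liam Moore: complete

Per field:
  name: 0 missing
  age: 0 missing
  city: 2 missing
  department: 2 missing
  salary: 1 missing

Total missing values: 5
Records with any missing: 2

5 missing values (city: 2, department: 2, salary: 1); 2 incomplete records


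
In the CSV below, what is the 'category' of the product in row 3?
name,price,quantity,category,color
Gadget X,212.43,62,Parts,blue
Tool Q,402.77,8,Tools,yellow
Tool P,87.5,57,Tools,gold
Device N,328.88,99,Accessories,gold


Query: Row 3 ('Tool P'), column 'category'
Value: Tools

Tools


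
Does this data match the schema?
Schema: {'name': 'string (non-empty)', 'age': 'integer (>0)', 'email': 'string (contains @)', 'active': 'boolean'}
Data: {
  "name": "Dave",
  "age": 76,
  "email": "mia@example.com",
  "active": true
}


Validating each field against schema:
  name: OK (non-empty string)
  age: OK (positive integer)
  email: OK (string with @)
  active: OK (boolean)

Result: VALID

VALID


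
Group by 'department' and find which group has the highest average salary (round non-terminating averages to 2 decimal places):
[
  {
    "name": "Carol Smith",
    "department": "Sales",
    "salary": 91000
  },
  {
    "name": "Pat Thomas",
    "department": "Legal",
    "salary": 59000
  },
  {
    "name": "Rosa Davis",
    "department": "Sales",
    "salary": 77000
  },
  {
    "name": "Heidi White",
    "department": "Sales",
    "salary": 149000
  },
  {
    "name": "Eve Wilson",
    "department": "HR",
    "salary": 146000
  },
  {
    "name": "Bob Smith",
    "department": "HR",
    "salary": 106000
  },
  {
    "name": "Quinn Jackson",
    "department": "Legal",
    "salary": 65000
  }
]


Group by: department

Groups:
  HR: 2 people, avg salary = 252000/2 = $126000
  Legal: 2 people, avg salary = 124000/2 = $62000
  Sales: 3 people, avg salary = 317000/3 ≈ $105666.67

Highest average salary: HR ($126000)

HR ($126000)


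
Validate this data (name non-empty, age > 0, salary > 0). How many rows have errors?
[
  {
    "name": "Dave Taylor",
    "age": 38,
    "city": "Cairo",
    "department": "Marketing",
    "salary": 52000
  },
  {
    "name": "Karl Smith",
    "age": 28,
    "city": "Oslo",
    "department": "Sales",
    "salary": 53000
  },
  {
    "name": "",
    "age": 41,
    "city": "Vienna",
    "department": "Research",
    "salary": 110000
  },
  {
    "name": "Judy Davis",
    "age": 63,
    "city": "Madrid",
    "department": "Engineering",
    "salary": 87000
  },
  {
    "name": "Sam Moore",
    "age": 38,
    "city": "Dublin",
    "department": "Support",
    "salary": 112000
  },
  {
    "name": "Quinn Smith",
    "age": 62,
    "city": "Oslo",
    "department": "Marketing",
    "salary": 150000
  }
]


Validating 6 records:
Rules: name non-empty, age > 0, salary > 0

  Row 1 (Dave Taylor): OK
  Row 2 (Karl Smith): OK
  Row 3 (???): empty name
  Row 4 (Judy Davis): OK
  Row 5 (Sam Moore): OK
  Row 6 (Quinn Smith): OK

Total errors: 1

1 errors


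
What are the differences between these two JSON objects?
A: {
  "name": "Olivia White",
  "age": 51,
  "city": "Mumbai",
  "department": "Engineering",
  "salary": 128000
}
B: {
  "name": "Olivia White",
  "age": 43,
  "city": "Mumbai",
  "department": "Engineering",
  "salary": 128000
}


Comparing each field (in key order):
  name: same
  age: DIFFERENT
  city: same
  department: same
  salary: same
Differences:
  age: 51 -> 43

1 field(s) changed

1 change: age


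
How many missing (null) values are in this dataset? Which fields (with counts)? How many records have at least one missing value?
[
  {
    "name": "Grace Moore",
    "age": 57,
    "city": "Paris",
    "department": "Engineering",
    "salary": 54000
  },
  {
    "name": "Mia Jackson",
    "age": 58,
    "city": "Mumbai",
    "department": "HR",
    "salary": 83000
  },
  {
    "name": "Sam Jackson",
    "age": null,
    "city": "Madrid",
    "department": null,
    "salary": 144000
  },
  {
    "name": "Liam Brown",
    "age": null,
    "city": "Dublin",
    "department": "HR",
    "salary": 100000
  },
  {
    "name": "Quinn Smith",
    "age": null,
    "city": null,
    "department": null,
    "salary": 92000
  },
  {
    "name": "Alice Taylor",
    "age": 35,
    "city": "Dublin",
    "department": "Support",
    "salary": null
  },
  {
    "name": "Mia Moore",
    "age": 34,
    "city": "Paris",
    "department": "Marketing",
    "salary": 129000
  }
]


Checking for missing (null) values in 7 records:

  Grace Moore: complete
  Mia Jackson: complete
  Sam Jackson: age, department
  Liam Brown: age
  Quinn Smith: age, city, department
  Alice Taylor: salary
  Mia Moore: complete

Per field:
  name: 0 missing
  age: 3 missing
  city: 1 missing
  department: 2 missing
  salary: 1 missing

Total missing values: 7
Records with any missing: 4

7 missing values (age: 3, city: 1, department: 2, salary: 1); 4 incomplete records


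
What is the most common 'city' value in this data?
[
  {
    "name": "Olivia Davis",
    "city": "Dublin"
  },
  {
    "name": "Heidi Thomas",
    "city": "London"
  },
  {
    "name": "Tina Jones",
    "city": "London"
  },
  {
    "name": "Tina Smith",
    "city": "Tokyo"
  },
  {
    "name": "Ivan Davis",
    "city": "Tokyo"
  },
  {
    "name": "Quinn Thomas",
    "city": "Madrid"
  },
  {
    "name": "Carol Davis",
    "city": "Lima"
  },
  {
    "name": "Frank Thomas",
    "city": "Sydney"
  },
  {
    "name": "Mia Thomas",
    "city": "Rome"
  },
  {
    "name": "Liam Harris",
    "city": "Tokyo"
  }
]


Counting 'city' values across 10 records:

  Tokyo: 3 ###
  London: 2 ##
  Dublin: 1 #
  Madrid: 1 #
  Lima: 1 #
  Sydney: 1 #
  Rome: 1 #

Most common: Tokyo (3 times)

Tokyo (3 times)


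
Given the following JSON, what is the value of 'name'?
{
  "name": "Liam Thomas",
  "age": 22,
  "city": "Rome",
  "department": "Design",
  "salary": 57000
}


Looking up field 'name'
Value: Liam Thomas

Liam Thomas


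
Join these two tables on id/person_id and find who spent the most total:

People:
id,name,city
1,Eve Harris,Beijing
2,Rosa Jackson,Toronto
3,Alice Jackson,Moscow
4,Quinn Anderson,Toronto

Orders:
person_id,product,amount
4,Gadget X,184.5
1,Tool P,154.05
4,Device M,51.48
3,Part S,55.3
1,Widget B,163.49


Join on: people.id = orders.person_id

Joined rows:
  Quinn Anderson (Toronto) bought Gadget X for $184.5
  Eve Harris (Beijing) bought Tool P for $154.05
  Quinn Anderson (Toronto) bought Device M for $51.48
  Alice Jackson (Moscow) bought Part S for $55.3
  Eve Harris (Beijing) bought Widget B for $163.49

Total per person:
  Eve Harris: $317.54
  Quinn Anderson: $235.98
  Alice Jackson: $55.30

Top spender: Eve Harris ($317.54)

Eve Harris ($317.54)


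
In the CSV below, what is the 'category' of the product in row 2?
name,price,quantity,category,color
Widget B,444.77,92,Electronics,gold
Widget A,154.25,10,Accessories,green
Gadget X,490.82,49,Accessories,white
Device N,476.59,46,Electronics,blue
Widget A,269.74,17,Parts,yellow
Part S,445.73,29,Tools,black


Query: Row 2 ('Widget A'), column 'category'
Value: Accessories

Accessories


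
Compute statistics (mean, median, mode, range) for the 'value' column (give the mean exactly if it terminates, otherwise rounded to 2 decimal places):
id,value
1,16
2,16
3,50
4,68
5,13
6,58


Data: [16, 16, 50, 68, 13, 58]
Count: 6
Sum: 221
Mean: 221/6 ≈ 36.83 (rounded to 2 decimal places)
Sorted: [13, 16, 16, 50, 58, 68]
Median: 33.0
Mode: 16 (2 times)
Range: 68 - 13 = 55
Min: 13, Max: 68

mean≈36.83, median=33.0, mode=16, range=55


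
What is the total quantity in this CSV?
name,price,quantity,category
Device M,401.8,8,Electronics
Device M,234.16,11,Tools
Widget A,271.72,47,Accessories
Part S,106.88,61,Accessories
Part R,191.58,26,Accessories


Computing total quantity:
Values: [8, 11, 47, 61, 26]
Sum = 153

153


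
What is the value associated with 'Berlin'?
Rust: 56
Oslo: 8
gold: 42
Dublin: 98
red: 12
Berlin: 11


Looking up key 'Berlin'
Value: 11

11


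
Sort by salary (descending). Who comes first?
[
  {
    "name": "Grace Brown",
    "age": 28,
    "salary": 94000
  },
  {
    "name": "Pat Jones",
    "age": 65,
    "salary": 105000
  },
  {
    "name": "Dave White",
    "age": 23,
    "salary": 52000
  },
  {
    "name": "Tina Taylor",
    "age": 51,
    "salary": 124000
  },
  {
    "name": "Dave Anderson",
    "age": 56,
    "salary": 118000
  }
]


Sort by: salary (descending)

Sorted order:
  1. Tina Taylor (salary = 124000)
  2. Dave Anderson (salary = 118000)
  3. Pat Jones (salary = 105000)
  4. Grace Brown (salary = 94000)
  5. Dave White (salary = 52000)

First: Tina Taylor

Tina Taylor


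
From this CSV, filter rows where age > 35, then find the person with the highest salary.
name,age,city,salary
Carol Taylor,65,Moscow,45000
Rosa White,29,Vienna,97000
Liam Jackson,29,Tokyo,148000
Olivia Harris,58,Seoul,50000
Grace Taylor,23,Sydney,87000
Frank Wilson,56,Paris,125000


Filter: age > 35
Sort by: salary (descending)

Filtered records (3):
  Frank Wilson, age 56, salary $125000
  Olivia Harris, age 58, salary $50000
  Carol Taylor, age 65, salary $45000

Highest salary: Frank Wilson ($125000)

Frank Wilson


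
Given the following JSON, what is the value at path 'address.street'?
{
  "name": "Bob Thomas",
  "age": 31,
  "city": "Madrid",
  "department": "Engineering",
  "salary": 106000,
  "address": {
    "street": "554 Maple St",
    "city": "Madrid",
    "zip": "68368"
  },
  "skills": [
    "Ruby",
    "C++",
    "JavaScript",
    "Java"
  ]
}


Query: address.street
Path: address -> street
Value: 554 Maple St

554 Maple St


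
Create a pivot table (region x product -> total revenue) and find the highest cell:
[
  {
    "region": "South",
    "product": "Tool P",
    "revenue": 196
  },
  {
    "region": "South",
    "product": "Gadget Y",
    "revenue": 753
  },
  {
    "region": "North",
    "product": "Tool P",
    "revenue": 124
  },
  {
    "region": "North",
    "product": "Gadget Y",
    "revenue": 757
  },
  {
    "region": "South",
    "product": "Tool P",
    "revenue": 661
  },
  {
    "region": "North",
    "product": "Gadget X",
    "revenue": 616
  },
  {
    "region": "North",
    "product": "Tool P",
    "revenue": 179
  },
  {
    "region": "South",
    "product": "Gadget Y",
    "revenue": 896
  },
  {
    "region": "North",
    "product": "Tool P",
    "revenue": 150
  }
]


Pivot: region (rows) x product (columns) -> total revenue

     Gadget X      Gadget Y      Tool P      
North          616           757           453  
South            0          1649           857  

Highest: South / Gadget Y = $1649

South / Gadget Y = $1649


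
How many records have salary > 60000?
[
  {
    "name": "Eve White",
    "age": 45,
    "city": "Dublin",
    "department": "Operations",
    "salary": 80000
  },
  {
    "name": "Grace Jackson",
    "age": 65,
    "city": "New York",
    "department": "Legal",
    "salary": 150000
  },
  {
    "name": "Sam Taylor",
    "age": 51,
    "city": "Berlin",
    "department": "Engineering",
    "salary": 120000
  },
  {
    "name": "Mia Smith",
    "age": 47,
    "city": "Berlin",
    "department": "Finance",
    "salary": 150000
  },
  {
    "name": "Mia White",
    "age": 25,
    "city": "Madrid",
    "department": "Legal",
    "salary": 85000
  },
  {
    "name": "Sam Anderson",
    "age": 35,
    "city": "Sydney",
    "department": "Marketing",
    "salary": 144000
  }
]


Data: 6 records
Condition: salary > 60000

Checking each record:
  Eve White: 80000 MATCH
  Grace Jackson: 150000 MATCH
  Sam Taylor: 120000 MATCH
  Mia Smith: 150000 MATCH
  Mia White: 85000 MATCH
  Sam Anderson: 144000 MATCH

Count: 6

6


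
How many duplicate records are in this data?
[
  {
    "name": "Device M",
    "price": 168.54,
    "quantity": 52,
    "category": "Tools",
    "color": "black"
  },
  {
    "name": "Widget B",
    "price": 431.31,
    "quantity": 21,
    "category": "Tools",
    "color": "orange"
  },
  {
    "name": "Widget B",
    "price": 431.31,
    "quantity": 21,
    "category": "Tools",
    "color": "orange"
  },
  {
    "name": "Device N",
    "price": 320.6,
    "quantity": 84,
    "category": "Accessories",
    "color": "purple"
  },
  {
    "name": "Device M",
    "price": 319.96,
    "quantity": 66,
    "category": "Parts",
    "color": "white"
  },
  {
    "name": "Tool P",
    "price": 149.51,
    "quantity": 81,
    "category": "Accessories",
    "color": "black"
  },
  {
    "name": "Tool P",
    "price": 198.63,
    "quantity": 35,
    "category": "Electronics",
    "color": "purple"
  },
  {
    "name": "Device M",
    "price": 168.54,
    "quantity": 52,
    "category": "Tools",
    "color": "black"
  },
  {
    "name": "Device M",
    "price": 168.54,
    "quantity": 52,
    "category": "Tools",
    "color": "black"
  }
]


Checking 9 records for duplicates:

  Row 1: Device M ($168.54, qty 52)
  Row 2: Widget B ($431.31, qty 21)
  Row 3: Widget B ($431.31, qty 21) <-- DUPLICATE
  Row 4: Device N ($320.6, qty 84)
  Row 5: Device M ($319.96, qty 66)
  Row 6: Tool P ($149.51, qty 81)
  Row 7: Tool P ($198.63, qty 35)
  Row 8: Device M ($168.54, qty 52) <-- DUPLICATE
  Row 9: Device M ($168.54, qty 52) <-- DUPLICATE

Duplicates found: 3
Unique records: 6

3 duplicates, 6 unique


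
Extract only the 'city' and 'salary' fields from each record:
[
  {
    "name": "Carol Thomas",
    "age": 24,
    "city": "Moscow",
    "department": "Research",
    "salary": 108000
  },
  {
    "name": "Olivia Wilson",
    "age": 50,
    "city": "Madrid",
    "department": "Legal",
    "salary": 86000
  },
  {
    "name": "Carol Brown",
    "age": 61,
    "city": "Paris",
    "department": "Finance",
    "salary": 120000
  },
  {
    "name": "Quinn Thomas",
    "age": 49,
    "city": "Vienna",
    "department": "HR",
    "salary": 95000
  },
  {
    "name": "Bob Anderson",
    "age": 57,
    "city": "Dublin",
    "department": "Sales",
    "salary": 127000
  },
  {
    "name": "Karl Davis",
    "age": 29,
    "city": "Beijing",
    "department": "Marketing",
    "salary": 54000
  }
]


Original: 6 records with fields: name, age, city, department, salary
Keep: ['city', 'salary']
Drop: ['name', 'age', 'department']
Result: 6 records, 2 fields each

[
  {
    "city": "Moscow",
    "salary": 108000
  },
  {
    "city": "Madrid",
    "salary": 86000
  },
  {
    "city": "Paris",
    "salary": 120000
  },
  {
    "city": "Vienna",
    "salary": 95000
  },
  {
    "city": "Dublin",
    "salary": 127000
  },
  {
    "city": "Beijing",
    "salary": 54000
  }
]


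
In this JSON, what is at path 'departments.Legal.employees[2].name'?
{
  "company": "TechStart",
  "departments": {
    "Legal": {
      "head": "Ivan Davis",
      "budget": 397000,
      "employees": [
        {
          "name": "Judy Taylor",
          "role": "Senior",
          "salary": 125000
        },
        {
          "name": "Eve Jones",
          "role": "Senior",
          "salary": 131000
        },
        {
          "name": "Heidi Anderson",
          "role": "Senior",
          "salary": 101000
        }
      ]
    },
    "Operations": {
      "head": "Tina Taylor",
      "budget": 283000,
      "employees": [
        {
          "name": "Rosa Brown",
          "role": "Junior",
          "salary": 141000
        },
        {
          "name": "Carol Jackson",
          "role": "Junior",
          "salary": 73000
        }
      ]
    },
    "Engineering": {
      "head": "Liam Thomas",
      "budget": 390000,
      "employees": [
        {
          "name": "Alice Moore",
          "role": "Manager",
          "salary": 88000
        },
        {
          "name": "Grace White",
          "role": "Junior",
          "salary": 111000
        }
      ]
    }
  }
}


Path: departments.Legal.employees[2].name

Navigate:
  -> departments
  -> Legal
  -> employees[2].name = 'Heidi Anderson'

Heidi Anderson


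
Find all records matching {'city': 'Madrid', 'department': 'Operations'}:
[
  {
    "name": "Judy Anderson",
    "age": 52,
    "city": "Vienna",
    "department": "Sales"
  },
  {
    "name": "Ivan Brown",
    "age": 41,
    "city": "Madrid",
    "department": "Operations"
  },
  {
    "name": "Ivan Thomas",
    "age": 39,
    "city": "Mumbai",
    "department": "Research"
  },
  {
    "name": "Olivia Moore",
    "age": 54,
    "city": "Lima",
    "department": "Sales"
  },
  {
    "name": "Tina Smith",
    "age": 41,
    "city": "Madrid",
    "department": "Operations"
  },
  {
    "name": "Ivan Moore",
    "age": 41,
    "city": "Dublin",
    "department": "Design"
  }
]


Search criteria: {'city': 'Madrid', 'department': 'Operations'}

Checking 6 records:
  Judy Anderson: {city: Vienna, department: Sales}
  Ivan Brown: {city: Madrid, department: Operations} <-- MATCH
  Ivan Thomas: {city: Mumbai, department: Research}
  Olivia Moore: {city: Lima, department: Sales}
  Tina Smith: {city: Madrid, department: Operations} <-- MATCH
  Ivan Moore: {city: Dublin, department: Design}

Matches: ["Ivan Brown", "Tina Smith"]

["Ivan Brown", "Tina Smith"]


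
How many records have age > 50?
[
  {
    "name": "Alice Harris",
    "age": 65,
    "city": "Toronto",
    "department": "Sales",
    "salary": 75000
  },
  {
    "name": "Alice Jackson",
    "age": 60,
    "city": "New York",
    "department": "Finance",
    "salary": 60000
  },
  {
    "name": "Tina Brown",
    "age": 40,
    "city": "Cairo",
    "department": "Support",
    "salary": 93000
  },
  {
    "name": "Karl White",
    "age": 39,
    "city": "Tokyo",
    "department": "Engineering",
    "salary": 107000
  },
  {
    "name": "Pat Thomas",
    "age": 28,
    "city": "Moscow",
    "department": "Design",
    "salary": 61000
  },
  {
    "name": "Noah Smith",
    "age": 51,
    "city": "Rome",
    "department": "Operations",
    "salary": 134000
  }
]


Data: 6 records
Condition: age > 50

Checking each record:
  Alice Harris: 65 MATCH
  Alice Jackson: 60 MATCH
  Tina Brown: 40
  Karl White: 39
  Pat Thomas: 28
  Noah Smith: 51 MATCH

Count: 3

3
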